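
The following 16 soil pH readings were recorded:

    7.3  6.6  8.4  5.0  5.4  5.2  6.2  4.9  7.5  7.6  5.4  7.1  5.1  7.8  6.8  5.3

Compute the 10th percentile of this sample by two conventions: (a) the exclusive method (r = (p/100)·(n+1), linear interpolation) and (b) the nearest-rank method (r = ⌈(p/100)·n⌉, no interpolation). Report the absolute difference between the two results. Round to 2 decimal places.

Sorted: 4.9, 5.0, 5.1, 5.2, 5.3, 5.4, 5.4, 6.2, 6.6, 6.8, 7.1, 7.3, 7.5, 7.6, 7.8, 8.4.
n = 16.
(a) r = 1.7; between ranks 1 (4.9) and 2 (5.0): 4.97.
(b) the nearest-rank method: rank 2 → 5.
|4.97 − 5| = 0.03.

0.03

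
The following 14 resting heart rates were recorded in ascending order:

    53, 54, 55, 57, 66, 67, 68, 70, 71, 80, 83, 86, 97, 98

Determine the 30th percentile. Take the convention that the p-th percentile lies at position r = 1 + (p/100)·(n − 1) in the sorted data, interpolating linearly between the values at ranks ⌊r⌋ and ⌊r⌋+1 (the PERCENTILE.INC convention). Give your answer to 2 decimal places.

n = 14.
r = 1 + (30/100)·(14 − 1) = 1 + 3.9 = 4.9.
Rank 4 is 57 and rank 5 is 66.
Interpolate: 57 + 0.9·(66 − 57) = 57 + 0.9·9 = 65.1.

65.10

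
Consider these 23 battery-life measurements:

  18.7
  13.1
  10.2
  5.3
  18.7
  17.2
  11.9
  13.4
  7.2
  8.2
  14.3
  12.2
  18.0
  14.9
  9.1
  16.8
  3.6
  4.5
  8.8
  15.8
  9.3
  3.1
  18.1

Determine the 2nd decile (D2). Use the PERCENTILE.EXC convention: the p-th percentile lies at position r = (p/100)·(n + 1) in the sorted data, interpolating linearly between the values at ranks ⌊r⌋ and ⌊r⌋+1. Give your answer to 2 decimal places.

Sorted: 3.1, 3.6, 4.5, 5.3, 7.2, 8.2, 8.8, 9.1, 9.3, 10.2, 11.9, 12.2, 13.1, 13.4, 14.3, 14.9, 15.8, 16.8, 17.2, 18.0, 18.1, 18.7, 18.7.
n = 23.
r = (20/100)·(23 + 1) = 4.8.
Rank 4 is 5.3 and rank 5 is 7.2.
Interpolate: 5.3 + 0.8·(7.2 − 5.3) = 5.3 + 0.8·1.9 = 6.82.

6.82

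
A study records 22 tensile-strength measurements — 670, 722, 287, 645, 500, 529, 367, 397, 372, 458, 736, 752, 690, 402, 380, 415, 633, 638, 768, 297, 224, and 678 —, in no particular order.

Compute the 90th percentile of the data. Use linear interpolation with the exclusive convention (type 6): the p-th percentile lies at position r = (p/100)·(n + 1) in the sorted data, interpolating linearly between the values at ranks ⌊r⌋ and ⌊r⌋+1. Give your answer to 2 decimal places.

Sorted: 224, 287, 297, 367, 372, 380, 397, 402, 415, 458, 500, 529, 633, 638, 645, 670, 678, 690, 722, 736, 752, 768.
n = 22.
r = (90/100)·(22 + 1) = 20.7.
Rank 20 is 736 and rank 21 is 752.
Interpolate: 736 + 0.7·(752 − 736) = 736 + 0.7·16 = 747.2.

747.20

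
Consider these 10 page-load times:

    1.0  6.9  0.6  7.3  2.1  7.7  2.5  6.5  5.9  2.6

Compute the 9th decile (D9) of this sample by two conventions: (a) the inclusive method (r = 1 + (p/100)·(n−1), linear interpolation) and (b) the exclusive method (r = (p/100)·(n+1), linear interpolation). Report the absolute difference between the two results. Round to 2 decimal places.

Sorted: 0.6, 1.0, 2.1, 2.5, 2.6, 5.9, 6.5, 6.9, 7.3, 7.7.
n = 10.
(a) r = 9.1; between ranks 9 (7.3) and 10 (7.7): 7.34.
(b) r = 9.9; between ranks 9 (7.3) and 10 (7.7): 7.66.
|7.34 − 7.66| = 0.32.

0.32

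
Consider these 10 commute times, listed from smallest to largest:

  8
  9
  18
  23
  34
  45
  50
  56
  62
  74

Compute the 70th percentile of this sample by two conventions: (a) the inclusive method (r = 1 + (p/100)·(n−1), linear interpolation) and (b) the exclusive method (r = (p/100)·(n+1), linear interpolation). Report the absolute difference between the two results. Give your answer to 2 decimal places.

2.40

n = 10.
(a) r = 7.3; between ranks 7 (50) and 8 (56): 51.8.
(b) r = 7.7; between ranks 7 (50) and 8 (56): 54.2.
|51.8 − 54.2| = 2.4.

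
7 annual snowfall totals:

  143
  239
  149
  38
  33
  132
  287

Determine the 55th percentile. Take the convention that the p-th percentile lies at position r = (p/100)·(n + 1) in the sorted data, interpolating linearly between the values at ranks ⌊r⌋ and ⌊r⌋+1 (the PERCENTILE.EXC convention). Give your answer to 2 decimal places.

145.40

Sorted: 33, 38, 132, 143, 149, 239, 287.
n = 7.
r = (55/100)·(7 + 1) = 4.4.
Rank 4 is 143 and rank 5 is 149.
Interpolate: 143 + 0.4·(149 − 143) = 143 + 0.4·6 = 145.4.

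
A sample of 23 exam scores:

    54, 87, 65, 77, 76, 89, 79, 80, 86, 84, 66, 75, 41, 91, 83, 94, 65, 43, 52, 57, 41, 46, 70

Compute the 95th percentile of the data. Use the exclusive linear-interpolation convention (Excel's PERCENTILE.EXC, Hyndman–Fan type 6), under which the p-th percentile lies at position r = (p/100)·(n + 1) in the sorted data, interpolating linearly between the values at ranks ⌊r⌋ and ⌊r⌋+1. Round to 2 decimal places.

Sorted: 41, 41, 43, 46, 52, 54, 57, 65, 65, 66, 70, 75, 76, 77, 79, 80, 83, 84, 86, 87, 89, 91, 94.
n = 23.
r = (95/100)·(23 + 1) = 22.8.
Rank 22 is 91 and rank 23 is 94.
Interpolate: 91 + 0.8·(94 − 91) = 91 + 0.8·3 = 93.4.

93.40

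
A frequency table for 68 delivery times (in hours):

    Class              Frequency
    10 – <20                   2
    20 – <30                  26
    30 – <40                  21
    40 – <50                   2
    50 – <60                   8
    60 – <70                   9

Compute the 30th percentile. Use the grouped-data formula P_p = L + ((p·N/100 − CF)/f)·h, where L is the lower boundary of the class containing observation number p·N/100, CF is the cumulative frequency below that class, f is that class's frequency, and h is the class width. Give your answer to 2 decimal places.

N = 68; target position k = 30/100 · 68 = 20.4.
Cumulative frequencies: 2, 28, 49, 51, 59, 68.
Observation 20.4 falls in the class 20 – <30.
L = 20, CF = 2, f = 26, h = 10.
P30 = 20 + ((20.4 − 2)/26)·10 = 20 + 7.07692 = 27.0769.

27.08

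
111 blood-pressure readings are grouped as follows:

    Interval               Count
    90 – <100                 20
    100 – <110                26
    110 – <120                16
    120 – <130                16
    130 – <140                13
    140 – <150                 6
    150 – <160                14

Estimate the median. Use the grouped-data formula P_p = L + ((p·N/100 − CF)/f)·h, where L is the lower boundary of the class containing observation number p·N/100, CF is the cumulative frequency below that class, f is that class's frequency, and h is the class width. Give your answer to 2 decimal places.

N = 111; target position k = 50/100 · 111 = 55.5.
Cumulative frequencies: 20, 46, 62, 78, 91, 97, 111.
Observation 55.5 falls in the class 110 – <120.
L = 110, CF = 46, f = 16, h = 10.
P50 = 110 + ((55.5 − 46)/16)·10 = 110 + 5.9375 = 115.938.

115.94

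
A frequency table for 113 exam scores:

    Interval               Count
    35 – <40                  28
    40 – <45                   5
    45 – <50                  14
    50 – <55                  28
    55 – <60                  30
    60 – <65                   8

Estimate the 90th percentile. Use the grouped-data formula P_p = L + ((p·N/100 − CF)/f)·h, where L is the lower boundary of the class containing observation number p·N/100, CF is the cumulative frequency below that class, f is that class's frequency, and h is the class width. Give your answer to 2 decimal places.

N = 113; target position k = 90/100 · 113 = 101.7.
Cumulative frequencies: 28, 33, 47, 75, 105, 113.
Observation 101.7 falls in the class 55 – <60.
L = 55, CF = 75, f = 30, h = 5.
P90 = 55 + ((101.7 − 75)/30)·5 = 55 + 4.45 = 59.45.

59.45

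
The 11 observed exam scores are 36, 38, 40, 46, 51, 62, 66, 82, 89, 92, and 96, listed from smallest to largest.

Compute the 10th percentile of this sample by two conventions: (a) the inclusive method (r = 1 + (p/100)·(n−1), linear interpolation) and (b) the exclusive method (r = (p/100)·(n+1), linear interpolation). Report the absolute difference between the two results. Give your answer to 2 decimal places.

1.60

n = 11.
(a) r = 2 → value at rank 2 = 38.
(b) r = 1.2; between ranks 1 (36) and 2 (38): 36.4.
|38 − 36.4| = 1.6.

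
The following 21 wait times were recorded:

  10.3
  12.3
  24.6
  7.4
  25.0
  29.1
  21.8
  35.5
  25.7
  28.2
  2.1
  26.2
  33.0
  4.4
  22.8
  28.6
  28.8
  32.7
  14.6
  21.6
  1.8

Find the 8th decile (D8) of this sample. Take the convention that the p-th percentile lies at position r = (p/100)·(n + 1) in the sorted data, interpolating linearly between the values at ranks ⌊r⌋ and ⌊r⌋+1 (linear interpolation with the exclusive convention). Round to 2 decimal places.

28.98

Sorted: 1.8, 2.1, 4.4, 7.4, 10.3, 12.3, 14.6, 21.6, 21.8, 22.8, 24.6, 25.0, 25.7, 26.2, 28.2, 28.6, 28.8, 29.1, 32.7, 33.0, 35.5.
n = 21.
r = (80/100)·(21 + 1) = 17.6.
Rank 17 is 28.8 and rank 18 is 29.1.
Interpolate: 28.8 + 0.6·(29.1 − 28.8) = 28.8 + 0.6·0.3 = 28.98.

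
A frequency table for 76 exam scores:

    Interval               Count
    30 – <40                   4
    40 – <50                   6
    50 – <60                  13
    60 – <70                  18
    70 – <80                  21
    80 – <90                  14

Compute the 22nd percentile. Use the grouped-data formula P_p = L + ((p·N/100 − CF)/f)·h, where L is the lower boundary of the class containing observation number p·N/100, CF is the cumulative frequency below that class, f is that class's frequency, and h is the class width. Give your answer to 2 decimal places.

N = 76; target position k = 22/100 · 76 = 16.72.
Cumulative frequencies: 4, 10, 23, 41, 62, 76.
Observation 16.72 falls in the class 50 – <60.
L = 50, CF = 10, f = 13, h = 10.
P22 = 50 + ((16.72 − 10)/13)·10 = 50 + 5.16923 = 55.1692.

55.17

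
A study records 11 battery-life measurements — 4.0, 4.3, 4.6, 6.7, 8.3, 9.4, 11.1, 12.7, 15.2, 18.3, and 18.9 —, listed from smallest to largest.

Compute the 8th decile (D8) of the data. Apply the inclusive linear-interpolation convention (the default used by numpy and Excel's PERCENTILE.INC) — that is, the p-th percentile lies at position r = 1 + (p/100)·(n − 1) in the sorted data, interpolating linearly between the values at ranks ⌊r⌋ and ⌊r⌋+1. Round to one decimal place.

15.2

n = 11.
r = 1 + (80/100)·(11 − 1) = 1 + 8 = 9.
r is an integer, so P80 is the value at rank 9: 15.2.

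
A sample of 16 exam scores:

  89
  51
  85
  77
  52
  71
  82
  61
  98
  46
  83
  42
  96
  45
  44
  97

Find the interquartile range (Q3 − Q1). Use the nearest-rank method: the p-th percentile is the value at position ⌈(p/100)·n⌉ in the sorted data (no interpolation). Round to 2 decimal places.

Sorted: 42, 44, 45, 46, 51, 52, 61, 71, 77, 82, 83, 85, 89, 96, 97, 98.
n = 16.
P25: rank ⌈25/100·16⌉ = 4 → 46.
P75: rank ⌈75/100·16⌉ = 12 → 85.
Difference: 85 − 46 = 39.

39.00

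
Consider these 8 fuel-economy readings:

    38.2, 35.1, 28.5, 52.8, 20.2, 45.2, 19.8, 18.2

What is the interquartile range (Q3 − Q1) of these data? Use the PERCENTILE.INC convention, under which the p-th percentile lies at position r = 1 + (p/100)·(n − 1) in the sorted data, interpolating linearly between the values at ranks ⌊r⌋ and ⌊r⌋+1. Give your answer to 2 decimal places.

Sorted: 18.2, 19.8, 20.2, 28.5, 35.1, 38.2, 45.2, 52.8.
n = 8.
P25: r = 2.75; ranks 2–3 are 19.8, 20.2; interpolating gives 20.1.
P75: r = 6.25; ranks 6–7 are 38.2, 45.2; interpolating gives 39.95.
Difference: 39.95 − 20.1 = 19.85.

19.85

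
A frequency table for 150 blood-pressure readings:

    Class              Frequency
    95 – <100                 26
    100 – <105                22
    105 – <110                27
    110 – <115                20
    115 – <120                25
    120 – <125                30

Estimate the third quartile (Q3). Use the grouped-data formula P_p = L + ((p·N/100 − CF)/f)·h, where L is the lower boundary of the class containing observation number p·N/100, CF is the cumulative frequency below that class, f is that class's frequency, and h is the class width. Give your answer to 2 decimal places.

N = 150; target position k = 75/100 · 150 = 112.5.
Cumulative frequencies: 26, 48, 75, 95, 120, 150.
Observation 112.5 falls in the class 115 – <120.
L = 115, CF = 95, f = 25, h = 5.
P75 = 115 + ((112.5 − 95)/25)·5 = 115 + 3.5 = 118.5.

118.50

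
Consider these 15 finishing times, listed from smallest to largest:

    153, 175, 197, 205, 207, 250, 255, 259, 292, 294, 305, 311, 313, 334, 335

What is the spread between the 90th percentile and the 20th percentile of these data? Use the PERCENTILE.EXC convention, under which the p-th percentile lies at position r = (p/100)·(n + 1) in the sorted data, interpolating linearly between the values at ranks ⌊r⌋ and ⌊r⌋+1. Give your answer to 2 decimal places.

135.80

n = 15.
P20: r = 3.2; ranks 3–4 are 197, 205; interpolating gives 198.6.
P90: r = 14.4; ranks 14–15 are 334, 335; interpolating gives 334.4.
Difference: 334.4 − 198.6 = 135.8.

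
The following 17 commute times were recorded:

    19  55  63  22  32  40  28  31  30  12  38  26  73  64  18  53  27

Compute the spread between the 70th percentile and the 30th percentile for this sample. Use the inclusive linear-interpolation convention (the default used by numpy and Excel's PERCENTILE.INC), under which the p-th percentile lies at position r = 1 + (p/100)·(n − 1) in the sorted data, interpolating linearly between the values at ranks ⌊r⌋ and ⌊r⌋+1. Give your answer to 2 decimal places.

15.80

Sorted: 12, 18, 19, 22, 26, 27, 28, 30, 31, 32, 38, 40, 53, 55, 63, 64, 73.
n = 17.
P30: r = 5.8; ranks 5–6 are 26, 27; interpolating gives 26.8.
P70: r = 12.2; ranks 12–13 are 40, 53; interpolating gives 42.6.
Difference: 42.6 − 26.8 = 15.8.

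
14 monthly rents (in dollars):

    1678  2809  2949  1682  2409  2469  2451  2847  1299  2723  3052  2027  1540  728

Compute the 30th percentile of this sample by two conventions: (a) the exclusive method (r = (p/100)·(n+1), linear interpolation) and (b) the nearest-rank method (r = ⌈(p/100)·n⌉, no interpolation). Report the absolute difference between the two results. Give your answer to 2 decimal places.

2.00

Sorted: 728, 1299, 1540, 1678, 1682, 2027, 2409, 2451, 2469, 2723, 2809, 2847, 2949, 3052.
n = 14.
(a) r = 4.5; between ranks 4 (1678) and 5 (1682): 1680.
(b) the nearest-rank method: rank 5 → 1682.
|1680 − 1682| = 2.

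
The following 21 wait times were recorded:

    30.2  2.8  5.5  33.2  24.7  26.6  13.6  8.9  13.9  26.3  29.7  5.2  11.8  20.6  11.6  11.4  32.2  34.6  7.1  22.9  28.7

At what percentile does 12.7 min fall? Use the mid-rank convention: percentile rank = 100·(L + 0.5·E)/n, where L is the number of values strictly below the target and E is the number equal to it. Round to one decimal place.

Sorted: 2.8, 5.2, 5.5, 7.1, 8.9, 11.4, 11.6, 11.8, 13.6, 13.9, 20.6, 22.9, 24.7, 26.3, 26.6, 28.7, 29.7, 30.2, 32.2, 33.2, 34.6.
Count below 12.7: L = 8; count equal: E = 0; n = 21.
Percentile rank = 100·(8 + 0.5·0)/21 = 100·8/21 = 38.1.

38.1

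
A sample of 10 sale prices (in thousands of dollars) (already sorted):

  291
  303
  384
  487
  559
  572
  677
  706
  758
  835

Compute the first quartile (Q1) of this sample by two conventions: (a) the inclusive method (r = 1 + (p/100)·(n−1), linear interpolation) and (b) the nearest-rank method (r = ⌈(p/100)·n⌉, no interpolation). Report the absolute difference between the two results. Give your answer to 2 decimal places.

n = 10.
(a) r = 3.25; between ranks 3 (384) and 4 (487): 409.75.
(b) the nearest-rank method: rank 3 → 384.
|409.75 − 384| = 25.75.

25.75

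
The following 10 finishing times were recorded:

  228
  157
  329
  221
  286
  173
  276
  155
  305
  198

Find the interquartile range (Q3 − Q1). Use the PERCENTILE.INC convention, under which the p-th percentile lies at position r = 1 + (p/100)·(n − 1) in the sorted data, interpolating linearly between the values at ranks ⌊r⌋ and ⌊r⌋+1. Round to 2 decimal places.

Sorted: 155, 157, 173, 198, 221, 228, 276, 286, 305, 329.
n = 10.
P25: r = 3.25; ranks 3–4 are 173, 198; interpolating gives 179.25.
P75: r = 7.75; ranks 7–8 are 276, 286; interpolating gives 283.5.
Difference: 283.5 − 179.25 = 104.25.

104.25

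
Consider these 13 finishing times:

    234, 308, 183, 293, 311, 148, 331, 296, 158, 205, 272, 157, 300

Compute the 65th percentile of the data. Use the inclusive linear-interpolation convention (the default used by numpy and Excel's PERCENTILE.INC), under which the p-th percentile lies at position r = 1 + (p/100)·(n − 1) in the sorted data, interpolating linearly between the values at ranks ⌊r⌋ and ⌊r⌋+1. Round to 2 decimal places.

Sorted: 148, 157, 158, 183, 205, 234, 272, 293, 296, 300, 308, 311, 331.
n = 13.
r = 1 + (65/100)·(13 − 1) = 1 + 7.8 = 8.8.
Rank 8 is 293 and rank 9 is 296.
Interpolate: 293 + 0.8·(296 − 293) = 293 + 0.8·3 = 295.4.

295.40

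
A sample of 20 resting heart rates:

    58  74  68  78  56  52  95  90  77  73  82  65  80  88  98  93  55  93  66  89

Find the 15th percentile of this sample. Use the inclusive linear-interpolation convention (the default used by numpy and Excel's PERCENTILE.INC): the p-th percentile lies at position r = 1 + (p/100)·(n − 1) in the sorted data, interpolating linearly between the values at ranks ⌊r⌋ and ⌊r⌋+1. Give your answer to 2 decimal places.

57.70

Sorted: 52, 55, 56, 58, 65, 66, 68, 73, 74, 77, 78, 80, 82, 88, 89, 90, 93, 93, 95, 98.
n = 20.
r = 1 + (15/100)·(20 − 1) = 1 + 2.85 = 3.85.
Rank 3 is 56 and rank 4 is 58.
Interpolate: 56 + 0.85·(58 − 56) = 56 + 0.85·2 = 57.7.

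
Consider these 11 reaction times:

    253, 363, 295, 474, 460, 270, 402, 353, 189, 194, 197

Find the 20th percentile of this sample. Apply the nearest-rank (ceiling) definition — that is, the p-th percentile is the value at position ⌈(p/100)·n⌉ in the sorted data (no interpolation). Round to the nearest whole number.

197

Sorted: 189, 194, 197, 253, 270, 295, 353, 363, 402, 460, 474.
n = 11.
Position = ⌈20/100 · 11⌉ = ⌈2.2⌉ = 3.
The value at rank 3 is 197.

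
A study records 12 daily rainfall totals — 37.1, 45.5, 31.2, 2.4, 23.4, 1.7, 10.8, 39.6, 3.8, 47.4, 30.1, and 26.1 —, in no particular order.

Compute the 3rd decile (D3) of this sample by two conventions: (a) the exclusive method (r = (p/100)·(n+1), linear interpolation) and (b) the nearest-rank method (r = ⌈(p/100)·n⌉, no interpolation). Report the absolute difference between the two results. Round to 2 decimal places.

Sorted: 1.7, 2.4, 3.8, 10.8, 23.4, 26.1, 30.1, 31.2, 37.1, 39.6, 45.5, 47.4.
n = 12.
(a) r = 3.9; between ranks 3 (3.8) and 4 (10.8): 10.1.
(b) the nearest-rank method: rank 4 → 10.8.
|10.1 − 10.8| = 0.7.

0.70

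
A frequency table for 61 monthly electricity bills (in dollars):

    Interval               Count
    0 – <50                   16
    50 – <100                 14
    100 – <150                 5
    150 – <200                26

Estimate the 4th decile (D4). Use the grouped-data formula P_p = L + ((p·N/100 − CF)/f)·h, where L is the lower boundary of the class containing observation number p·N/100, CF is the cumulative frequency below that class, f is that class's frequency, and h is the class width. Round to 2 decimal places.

N = 61; target position k = 40/100 · 61 = 24.4.
Cumulative frequencies: 16, 30, 35, 61.
Observation 24.4 falls in the class 50 – <100.
L = 50, CF = 16, f = 14, h = 50.
P40 = 50 + ((24.4 − 16)/14)·50 = 50 + 30 = 80.

80.00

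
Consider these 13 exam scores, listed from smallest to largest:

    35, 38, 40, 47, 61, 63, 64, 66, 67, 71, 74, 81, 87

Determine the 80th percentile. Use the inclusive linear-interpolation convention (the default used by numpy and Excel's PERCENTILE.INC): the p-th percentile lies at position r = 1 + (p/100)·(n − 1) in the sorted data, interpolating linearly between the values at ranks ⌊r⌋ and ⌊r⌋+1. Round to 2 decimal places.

72.80

n = 13.
r = 1 + (80/100)·(13 − 1) = 1 + 9.6 = 10.6.
Rank 10 is 71 and rank 11 is 74.
Interpolate: 71 + 0.6·(74 − 71) = 71 + 0.6·3 = 72.8.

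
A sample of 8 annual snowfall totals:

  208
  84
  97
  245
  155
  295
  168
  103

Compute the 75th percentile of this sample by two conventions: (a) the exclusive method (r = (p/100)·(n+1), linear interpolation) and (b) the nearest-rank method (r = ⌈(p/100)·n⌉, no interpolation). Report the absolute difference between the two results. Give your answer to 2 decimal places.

27.75

Sorted: 84, 97, 103, 155, 168, 208, 245, 295.
n = 8.
(a) r = 6.75; between ranks 6 (208) and 7 (245): 235.75.
(b) the nearest-rank method: rank 6 → 208.
|235.75 − 208| = 27.75.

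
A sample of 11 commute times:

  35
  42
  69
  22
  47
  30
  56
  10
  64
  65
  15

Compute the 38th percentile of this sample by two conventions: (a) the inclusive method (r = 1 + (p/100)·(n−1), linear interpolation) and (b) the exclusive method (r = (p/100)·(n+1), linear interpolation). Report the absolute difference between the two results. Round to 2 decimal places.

1.20

Sorted: 10, 15, 22, 30, 35, 42, 47, 56, 64, 65, 69.
n = 11.
(a) r = 4.8; between ranks 4 (30) and 5 (35): 34.
(b) r = 4.56; between ranks 4 (30) and 5 (35): 32.8.
|34 − 32.8| = 1.2.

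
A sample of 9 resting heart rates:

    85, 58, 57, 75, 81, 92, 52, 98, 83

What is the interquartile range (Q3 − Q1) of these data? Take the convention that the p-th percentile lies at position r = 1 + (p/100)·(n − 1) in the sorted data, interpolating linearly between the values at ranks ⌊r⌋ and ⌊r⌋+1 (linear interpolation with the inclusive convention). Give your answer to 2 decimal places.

Sorted: 52, 57, 58, 75, 81, 83, 85, 92, 98.
n = 9.
P25: r = 3 (integer) → 58.
P75: r = 7 (integer) → 85.
Difference: 85 − 58 = 27.

27.00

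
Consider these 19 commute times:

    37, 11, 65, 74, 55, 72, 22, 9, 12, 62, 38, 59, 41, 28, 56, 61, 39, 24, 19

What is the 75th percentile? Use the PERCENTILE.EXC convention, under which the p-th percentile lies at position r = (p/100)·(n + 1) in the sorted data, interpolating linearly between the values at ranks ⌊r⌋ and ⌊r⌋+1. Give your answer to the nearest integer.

61

Sorted: 9, 11, 12, 19, 22, 24, 28, 37, 38, 39, 41, 55, 56, 59, 61, 62, 65, 72, 74.
n = 19.
r = (75/100)·(19 + 1) = 15.
r is an integer, so P75 is the value at rank 15: 61.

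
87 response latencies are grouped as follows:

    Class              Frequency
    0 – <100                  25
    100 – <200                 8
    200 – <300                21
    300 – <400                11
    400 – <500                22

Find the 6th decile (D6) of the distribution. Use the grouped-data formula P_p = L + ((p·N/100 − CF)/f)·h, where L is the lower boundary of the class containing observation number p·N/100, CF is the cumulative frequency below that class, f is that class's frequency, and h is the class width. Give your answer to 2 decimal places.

291.43

N = 87; target position k = 60/100 · 87 = 52.2.
Cumulative frequencies: 25, 33, 54, 65, 87.
Observation 52.2 falls in the class 200 – <300.
L = 200, CF = 33, f = 21, h = 100.
P60 = 200 + ((52.2 − 33)/21)·100 = 200 + 91.4286 = 291.429.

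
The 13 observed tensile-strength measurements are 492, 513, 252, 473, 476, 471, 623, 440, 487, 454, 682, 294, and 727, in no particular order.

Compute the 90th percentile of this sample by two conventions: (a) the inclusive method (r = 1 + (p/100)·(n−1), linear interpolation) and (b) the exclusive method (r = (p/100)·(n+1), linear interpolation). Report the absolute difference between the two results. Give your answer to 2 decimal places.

Sorted: 252, 294, 440, 454, 471, 473, 476, 487, 492, 513, 623, 682, 727.
n = 13.
(a) r = 11.8; between ranks 11 (623) and 12 (682): 670.2.
(b) r = 12.6; between ranks 12 (682) and 13 (727): 709.
|670.2 − 709| = 38.8.

38.80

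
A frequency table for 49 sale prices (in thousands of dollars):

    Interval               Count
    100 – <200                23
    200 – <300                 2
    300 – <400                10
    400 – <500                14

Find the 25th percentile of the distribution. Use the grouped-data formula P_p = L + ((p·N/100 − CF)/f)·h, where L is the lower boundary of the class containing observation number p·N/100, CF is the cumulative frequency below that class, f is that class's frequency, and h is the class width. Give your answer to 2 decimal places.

153.26

N = 49; target position k = 25/100 · 49 = 12.25.
Cumulative frequencies: 23, 25, 35, 49.
Observation 12.25 falls in the class 100 – <200.
L = 100, CF = 0, f = 23, h = 100.
P25 = 100 + ((12.25 − 0)/23)·100 = 100 + 53.2609 = 153.261.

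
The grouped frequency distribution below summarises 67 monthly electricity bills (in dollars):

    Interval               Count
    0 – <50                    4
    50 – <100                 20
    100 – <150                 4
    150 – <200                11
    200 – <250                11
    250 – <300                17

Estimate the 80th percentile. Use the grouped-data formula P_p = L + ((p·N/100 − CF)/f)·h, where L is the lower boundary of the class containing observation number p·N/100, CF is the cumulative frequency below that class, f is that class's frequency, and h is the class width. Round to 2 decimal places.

260.59

N = 67; target position k = 80/100 · 67 = 53.6.
Cumulative frequencies: 4, 24, 28, 39, 50, 67.
Observation 53.6 falls in the class 250 – <300.
L = 250, CF = 50, f = 17, h = 50.
P80 = 250 + ((53.6 − 50)/17)·50 = 250 + 10.5882 = 260.588.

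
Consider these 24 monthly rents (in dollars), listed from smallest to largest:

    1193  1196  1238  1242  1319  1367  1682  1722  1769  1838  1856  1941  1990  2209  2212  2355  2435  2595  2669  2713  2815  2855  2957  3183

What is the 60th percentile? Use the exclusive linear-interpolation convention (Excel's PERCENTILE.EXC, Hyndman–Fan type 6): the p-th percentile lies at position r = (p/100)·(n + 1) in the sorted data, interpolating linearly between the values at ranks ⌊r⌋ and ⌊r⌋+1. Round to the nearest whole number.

2212

n = 24.
r = (60/100)·(24 + 1) = 15.
r is an integer, so P60 is the value at rank 15: 2212.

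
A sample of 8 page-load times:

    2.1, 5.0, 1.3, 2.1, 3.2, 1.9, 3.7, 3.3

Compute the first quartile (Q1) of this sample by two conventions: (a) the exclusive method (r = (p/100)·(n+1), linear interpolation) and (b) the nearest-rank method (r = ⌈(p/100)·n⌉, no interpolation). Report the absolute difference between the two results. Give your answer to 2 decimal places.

Sorted: 1.3, 1.9, 2.1, 2.1, 3.2, 3.3, 3.7, 5.0.
n = 8.
(a) r = 2.25; between ranks 2 (1.9) and 3 (2.1): 1.95.
(b) the nearest-rank method: rank 2 → 1.9.
|1.95 − 1.9| = 0.05.

0.05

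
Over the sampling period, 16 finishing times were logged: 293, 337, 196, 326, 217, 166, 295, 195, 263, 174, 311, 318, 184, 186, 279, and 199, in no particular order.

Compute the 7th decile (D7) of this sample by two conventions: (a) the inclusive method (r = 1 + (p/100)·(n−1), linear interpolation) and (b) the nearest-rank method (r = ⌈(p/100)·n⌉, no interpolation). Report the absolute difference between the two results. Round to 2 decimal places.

Sorted: 166, 174, 184, 186, 195, 196, 199, 217, 263, 279, 293, 295, 311, 318, 326, 337.
n = 16.
(a) r = 11.5; between ranks 11 (293) and 12 (295): 294.
(b) the nearest-rank method: rank 12 → 295.
|294 − 295| = 1.

1.00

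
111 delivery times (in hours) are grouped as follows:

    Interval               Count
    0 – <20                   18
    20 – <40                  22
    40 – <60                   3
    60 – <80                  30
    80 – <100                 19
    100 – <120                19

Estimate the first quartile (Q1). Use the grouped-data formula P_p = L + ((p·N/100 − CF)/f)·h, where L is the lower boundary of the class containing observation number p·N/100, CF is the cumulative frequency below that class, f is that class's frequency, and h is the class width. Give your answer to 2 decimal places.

28.86

N = 111; target position k = 25/100 · 111 = 27.75.
Cumulative frequencies: 18, 40, 43, 73, 92, 111.
Observation 27.75 falls in the class 20 – <40.
L = 20, CF = 18, f = 22, h = 20.
P25 = 20 + ((27.75 − 18)/22)·20 = 20 + 8.86364 = 28.8636.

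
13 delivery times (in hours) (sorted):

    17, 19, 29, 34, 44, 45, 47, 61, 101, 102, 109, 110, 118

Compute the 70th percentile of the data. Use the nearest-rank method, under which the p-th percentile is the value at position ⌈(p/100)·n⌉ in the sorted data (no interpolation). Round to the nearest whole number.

102

n = 13.
Position = ⌈70/100 · 13⌉ = ⌈9.1⌉ = 10.
The value at rank 10 is 102.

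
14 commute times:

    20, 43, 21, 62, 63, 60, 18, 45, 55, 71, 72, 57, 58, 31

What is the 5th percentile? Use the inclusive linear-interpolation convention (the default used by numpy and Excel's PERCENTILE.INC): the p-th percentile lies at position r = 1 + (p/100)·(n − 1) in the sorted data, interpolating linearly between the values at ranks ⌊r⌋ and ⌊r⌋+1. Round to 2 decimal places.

Sorted: 18, 20, 21, 31, 43, 45, 55, 57, 58, 60, 62, 63, 71, 72.
n = 14.
r = 1 + (5/100)·(14 − 1) = 1 + 0.65 = 1.65.
Rank 1 is 18 and rank 2 is 20.
Interpolate: 18 + 0.65·(20 − 18) = 18 + 0.65·2 = 19.3.

19.30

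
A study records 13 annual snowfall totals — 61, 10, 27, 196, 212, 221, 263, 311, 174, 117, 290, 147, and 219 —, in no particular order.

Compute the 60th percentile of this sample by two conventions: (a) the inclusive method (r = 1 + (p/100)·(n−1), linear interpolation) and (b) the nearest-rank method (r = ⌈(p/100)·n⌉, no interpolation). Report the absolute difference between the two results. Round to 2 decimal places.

1.40

Sorted: 10, 27, 61, 117, 147, 174, 196, 212, 219, 221, 263, 290, 311.
n = 13.
(a) r = 8.2; between ranks 8 (212) and 9 (219): 213.4.
(b) the nearest-rank method: rank 8 → 212.
|213.4 − 212| = 1.4.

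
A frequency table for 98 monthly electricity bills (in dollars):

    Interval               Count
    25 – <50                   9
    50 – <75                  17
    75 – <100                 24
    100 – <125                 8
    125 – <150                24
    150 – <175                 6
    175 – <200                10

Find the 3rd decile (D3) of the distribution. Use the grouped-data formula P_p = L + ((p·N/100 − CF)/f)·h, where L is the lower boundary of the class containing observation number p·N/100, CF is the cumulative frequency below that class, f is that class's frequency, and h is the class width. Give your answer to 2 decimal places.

N = 98; target position k = 30/100 · 98 = 29.4.
Cumulative frequencies: 9, 26, 50, 58, 82, 88, 98.
Observation 29.4 falls in the class 75 – <100.
L = 75, CF = 26, f = 24, h = 25.
P30 = 75 + ((29.4 − 26)/24)·25 = 75 + 3.54167 = 78.5417.

78.54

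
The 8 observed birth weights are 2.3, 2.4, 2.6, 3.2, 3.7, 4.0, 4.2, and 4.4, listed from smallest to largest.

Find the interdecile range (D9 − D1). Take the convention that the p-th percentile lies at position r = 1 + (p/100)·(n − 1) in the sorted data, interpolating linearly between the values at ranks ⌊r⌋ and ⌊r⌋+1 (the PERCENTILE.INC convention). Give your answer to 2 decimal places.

n = 8.
P10: r = 1.7; ranks 1–2 are 2.3, 2.4; interpolating gives 2.37.
P90: r = 7.3; ranks 7–8 are 4.2, 4.4; interpolating gives 4.26.
Difference: 4.26 − 2.37 = 1.89.

1.89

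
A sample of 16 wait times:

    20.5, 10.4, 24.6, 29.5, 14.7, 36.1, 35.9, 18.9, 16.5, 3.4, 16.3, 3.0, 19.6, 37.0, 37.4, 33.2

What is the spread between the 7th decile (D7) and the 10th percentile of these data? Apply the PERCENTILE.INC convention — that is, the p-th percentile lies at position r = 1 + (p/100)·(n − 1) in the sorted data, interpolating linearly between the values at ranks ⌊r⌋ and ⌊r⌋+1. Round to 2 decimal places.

Sorted: 3.0, 3.4, 10.4, 14.7, 16.3, 16.5, 18.9, 19.6, 20.5, 24.6, 29.5, 33.2, 35.9, 36.1, 37.0, 37.4.
n = 16.
P10: r = 2.5; ranks 2–3 are 3.4, 10.4; interpolating gives 6.9.
P70: r = 11.5; ranks 11–12 are 29.5, 33.2; interpolating gives 31.35.
Difference: 31.35 − 6.9 = 24.45.

24.45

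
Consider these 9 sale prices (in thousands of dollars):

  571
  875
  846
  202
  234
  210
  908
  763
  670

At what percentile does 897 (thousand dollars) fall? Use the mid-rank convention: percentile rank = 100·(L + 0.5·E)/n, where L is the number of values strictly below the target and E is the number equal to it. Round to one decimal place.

88.9

Sorted: 202, 210, 234, 571, 670, 763, 846, 875, 908.
Count below 897: L = 8; count equal: E = 0; n = 9.
Percentile rank = 100·(8 + 0.5·0)/9 = 100·8/9 = 88.89.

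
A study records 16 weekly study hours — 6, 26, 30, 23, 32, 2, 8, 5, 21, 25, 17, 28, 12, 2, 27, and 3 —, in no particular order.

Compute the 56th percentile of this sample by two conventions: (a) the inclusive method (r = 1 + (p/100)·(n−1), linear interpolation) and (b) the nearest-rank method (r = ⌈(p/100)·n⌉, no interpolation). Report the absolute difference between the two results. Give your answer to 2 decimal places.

Sorted: 2, 2, 3, 5, 6, 8, 12, 17, 21, 23, 25, 26, 27, 28, 30, 32.
n = 16.
(a) r = 9.4; between ranks 9 (21) and 10 (23): 21.8.
(b) the nearest-rank method: rank 9 → 21.
|21.8 − 21| = 0.8.

0.80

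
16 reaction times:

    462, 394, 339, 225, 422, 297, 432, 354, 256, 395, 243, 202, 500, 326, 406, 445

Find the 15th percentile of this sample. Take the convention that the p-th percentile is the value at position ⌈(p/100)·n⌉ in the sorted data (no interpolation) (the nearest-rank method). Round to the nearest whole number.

243

Sorted: 202, 225, 243, 256, 297, 326, 339, 354, 394, 395, 406, 422, 432, 445, 462, 500.
n = 16.
Position = ⌈15/100 · 16⌉ = ⌈2.4⌉ = 3.
The value at rank 3 is 243.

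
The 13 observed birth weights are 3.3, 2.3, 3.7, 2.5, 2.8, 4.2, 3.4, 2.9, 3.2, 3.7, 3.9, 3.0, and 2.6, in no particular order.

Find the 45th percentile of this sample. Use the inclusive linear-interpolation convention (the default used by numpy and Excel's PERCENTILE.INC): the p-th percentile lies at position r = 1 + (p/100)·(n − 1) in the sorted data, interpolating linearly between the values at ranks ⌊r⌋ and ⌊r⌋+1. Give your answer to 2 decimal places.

Sorted: 2.3, 2.5, 2.6, 2.8, 2.9, 3.0, 3.2, 3.3, 3.4, 3.7, 3.7, 3.9, 4.2.
n = 13.
r = 1 + (45/100)·(13 − 1) = 1 + 5.4 = 6.4.
Rank 6 is 3.0 and rank 7 is 3.2.
Interpolate: 3.0 + 0.4·(3.2 − 3.0) = 3.0 + 0.4·0.2 = 3.08.

3.08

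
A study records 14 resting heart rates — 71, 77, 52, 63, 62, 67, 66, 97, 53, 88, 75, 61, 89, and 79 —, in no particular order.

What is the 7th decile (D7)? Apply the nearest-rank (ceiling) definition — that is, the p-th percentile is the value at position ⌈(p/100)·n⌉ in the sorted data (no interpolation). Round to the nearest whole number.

77

Sorted: 52, 53, 61, 62, 63, 66, 67, 71, 75, 77, 79, 88, 89, 97.
n = 14.
Position = ⌈70/100 · 14⌉ = ⌈9.8⌉ = 10.
The value at rank 10 is 77.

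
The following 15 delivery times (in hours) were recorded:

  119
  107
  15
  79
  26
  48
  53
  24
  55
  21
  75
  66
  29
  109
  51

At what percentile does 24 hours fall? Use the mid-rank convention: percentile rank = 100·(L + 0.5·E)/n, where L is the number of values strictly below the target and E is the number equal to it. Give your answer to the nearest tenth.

16.7

Sorted: 15, 21, 24, 26, 29, 48, 51, 53, 55, 66, 75, 79, 107, 109, 119.
Count below 24: L = 2; count equal: E = 1; n = 15.
Percentile rank = 100·(2 + 0.5·1)/15 = 100·2.5/15 = 16.67.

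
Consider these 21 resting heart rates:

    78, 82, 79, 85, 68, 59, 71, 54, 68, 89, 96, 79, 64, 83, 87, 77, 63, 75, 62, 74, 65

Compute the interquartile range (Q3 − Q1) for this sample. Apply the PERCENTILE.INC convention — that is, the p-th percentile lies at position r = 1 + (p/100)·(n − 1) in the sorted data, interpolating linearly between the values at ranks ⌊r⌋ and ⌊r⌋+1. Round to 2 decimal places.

17.00

Sorted: 54, 59, 62, 63, 64, 65, 68, 68, 71, 74, 75, 77, 78, 79, 79, 82, 83, 85, 87, 89, 96.
n = 21.
P25: r = 6 (integer) → 65.
P75: r = 16 (integer) → 82.
Difference: 82 − 65 = 17.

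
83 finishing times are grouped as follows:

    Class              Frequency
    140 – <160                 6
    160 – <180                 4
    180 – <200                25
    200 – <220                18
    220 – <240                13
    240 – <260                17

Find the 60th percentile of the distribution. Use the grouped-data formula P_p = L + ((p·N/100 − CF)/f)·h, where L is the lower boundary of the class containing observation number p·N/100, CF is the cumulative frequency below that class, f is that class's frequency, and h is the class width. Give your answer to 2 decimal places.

216.44

N = 83; target position k = 60/100 · 83 = 49.8.
Cumulative frequencies: 6, 10, 35, 53, 66, 83.
Observation 49.8 falls in the class 200 – <220.
L = 200, CF = 35, f = 18, h = 20.
P60 = 200 + ((49.8 − 35)/18)·20 = 200 + 16.4444 = 216.444.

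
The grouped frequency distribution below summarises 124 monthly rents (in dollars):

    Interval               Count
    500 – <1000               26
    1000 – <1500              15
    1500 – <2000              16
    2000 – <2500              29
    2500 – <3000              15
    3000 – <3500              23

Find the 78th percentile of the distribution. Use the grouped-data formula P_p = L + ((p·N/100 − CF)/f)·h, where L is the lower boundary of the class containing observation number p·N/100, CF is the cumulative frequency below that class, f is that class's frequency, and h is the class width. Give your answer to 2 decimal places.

2857.33

N = 124; target position k = 78/100 · 124 = 96.72.
Cumulative frequencies: 26, 41, 57, 86, 101, 124.
Observation 96.72 falls in the class 2500 – <3000.
L = 2500, CF = 86, f = 15, h = 500.
P78 = 2500 + ((96.72 − 86)/15)·500 = 2500 + 357.333 = 2857.33.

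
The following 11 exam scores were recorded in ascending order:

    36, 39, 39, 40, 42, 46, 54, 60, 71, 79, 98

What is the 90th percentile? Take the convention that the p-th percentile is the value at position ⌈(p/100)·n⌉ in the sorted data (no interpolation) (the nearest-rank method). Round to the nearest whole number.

n = 11.
Position = ⌈90/100 · 11⌉ = ⌈9.9⌉ = 10.
The value at rank 10 is 79.

79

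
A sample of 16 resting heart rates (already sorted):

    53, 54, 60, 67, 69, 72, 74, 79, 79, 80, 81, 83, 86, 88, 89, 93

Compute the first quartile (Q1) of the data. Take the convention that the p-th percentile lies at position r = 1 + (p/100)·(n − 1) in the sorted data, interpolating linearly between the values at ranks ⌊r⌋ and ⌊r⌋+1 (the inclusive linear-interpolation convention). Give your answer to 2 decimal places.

n = 16.
r = 1 + (25/100)·(16 − 1) = 1 + 3.75 = 4.75.
Rank 4 is 67 and rank 5 is 69.
Interpolate: 67 + 0.75·(69 − 67) = 67 + 0.75·2 = 68.5.

68.50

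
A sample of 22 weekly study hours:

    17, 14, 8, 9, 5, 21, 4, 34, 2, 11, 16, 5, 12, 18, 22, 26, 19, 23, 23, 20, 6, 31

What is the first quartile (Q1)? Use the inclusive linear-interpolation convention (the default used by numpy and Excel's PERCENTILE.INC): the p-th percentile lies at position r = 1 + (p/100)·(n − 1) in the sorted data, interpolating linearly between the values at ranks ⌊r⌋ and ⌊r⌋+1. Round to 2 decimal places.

Sorted: 2, 4, 5, 5, 6, 8, 9, 11, 12, 14, 16, 17, 18, 19, 20, 21, 22, 23, 23, 26, 31, 34.
n = 22.
r = 1 + (25/100)·(22 − 1) = 1 + 5.25 = 6.25.
Rank 6 is 8 and rank 7 is 9.
Interpolate: 8 + 0.25·(9 − 8) = 8 + 0.25·1 = 8.25.

8.25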